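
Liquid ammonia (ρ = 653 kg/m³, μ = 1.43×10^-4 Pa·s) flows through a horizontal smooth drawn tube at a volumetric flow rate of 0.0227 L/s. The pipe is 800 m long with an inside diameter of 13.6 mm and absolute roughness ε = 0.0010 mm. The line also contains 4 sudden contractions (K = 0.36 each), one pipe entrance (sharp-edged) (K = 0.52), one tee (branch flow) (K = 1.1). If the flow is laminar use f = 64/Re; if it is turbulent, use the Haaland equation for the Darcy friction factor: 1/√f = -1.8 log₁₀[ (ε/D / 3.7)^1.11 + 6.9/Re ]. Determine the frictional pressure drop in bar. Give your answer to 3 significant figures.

Q = 0.0227 L/s = 0.0227/1000 = 2.27e-05 m³/s.
Cross-sectional area A = πD²/4 = π(0.0136)²/4 = 0.0001453 m²; mean velocity V = Q/A = 2.27e-05/0.0001453 = 0.1563 m/s.
Reynolds number Re = ρVD/μ = 653 · 0.1563 · 0.0136 / 0.000143 = 9705.
Re > 4000 → turbulent. Relative roughness ε/D = 1e-06/0.0136 = 7.35e-05. Haaland: 1/√f = -1.8 log₁₀[(7.35e-05/3.7)^1.11 + 6.9/9705] = -1.8 log₁₀[6.04e-06 + 0.000711] = 5.66, so f = 0.03122.
Total minor-loss coefficient ΣK = 4·0.36 + 1·0.52 + 1·1.1 = 3.06.
ΔP = [f·L/D + ΣK]·(ρV²/2) = [0.03122·800/0.0136 + 3.06]·(653·0.1563²/2) = [1836 + 3.06]·7.973 = 1.466e+04 Pa.
ΔP = 1.466e+04 Pa = 0.147 bar.

ΔP ≈ 0.147 bar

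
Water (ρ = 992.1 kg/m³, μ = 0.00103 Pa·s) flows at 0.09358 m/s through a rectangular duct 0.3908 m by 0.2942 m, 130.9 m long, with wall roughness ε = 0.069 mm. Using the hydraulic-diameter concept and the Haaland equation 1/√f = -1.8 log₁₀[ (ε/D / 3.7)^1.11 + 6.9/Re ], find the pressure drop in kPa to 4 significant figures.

ΔP ≈ 0.04018 kPa

Hydraulic diameter D_h = 4A/P = 4·(0.3908·0.2942)/(2·(0.3908+0.2942)) = 0.4599/1.37 = 0.3357 m.
Re = ρVD_h/μ = 992.1·0.09358·0.3357/0.00103 = 3.026e+04.
ε/D_h = 6.9e-05/0.3357 = 0.000206; Haaland gives 1/√f = -1.8 log₁₀[1.89e-05+0.000228] = 6.493, so f = 0.02372.
ΔP = f(L/D_h)(ρV²/2) = 0.02372·130.9/0.3357·4.344 = 40.18 Pa.
ΔP = 0.04018 kPa.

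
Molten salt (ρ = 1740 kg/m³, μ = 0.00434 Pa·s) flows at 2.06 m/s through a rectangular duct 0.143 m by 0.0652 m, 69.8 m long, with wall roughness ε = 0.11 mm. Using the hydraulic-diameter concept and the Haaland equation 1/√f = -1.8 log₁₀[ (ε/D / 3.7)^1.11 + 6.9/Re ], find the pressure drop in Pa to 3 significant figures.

Hydraulic diameter D_h = 4A/P = 4·(0.143·0.0652)/(2·(0.143+0.0652)) = 0.03729/0.4164 = 0.08956 m.
Re = ρVD_h/μ = 1740·2.06·0.08956/0.00434 = 7.397e+04.
ε/D_h = 0.00011/0.08956 = 0.00123; Haaland gives 1/√f = -1.8 log₁₀[0.000138+9.33e-05] = 6.546, so f = 0.02334.
ΔP = f(L/D_h)(ρV²/2) = 0.02334·69.8/0.08956·3692 = 6.714e+04 Pa.

ΔP ≈ 67100 Pa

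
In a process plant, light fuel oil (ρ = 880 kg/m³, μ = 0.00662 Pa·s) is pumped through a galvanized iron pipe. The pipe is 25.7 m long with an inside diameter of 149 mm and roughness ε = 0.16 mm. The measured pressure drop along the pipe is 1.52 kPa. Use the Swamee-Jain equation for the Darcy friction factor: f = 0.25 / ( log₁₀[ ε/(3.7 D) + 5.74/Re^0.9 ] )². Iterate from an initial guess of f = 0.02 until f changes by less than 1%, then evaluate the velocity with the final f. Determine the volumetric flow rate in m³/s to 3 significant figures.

Q ≈ 0.0144 m³/s

Rearranging Darcy-Weisbach: V = √(2·ΔP·D/(f·L·ρ)). With ε/D = 0.00016/0.149 = 0.00107, iterate starting from f = 0.02:
  f = 0.02 → V = √(2·1520·0.149/(0.02·25.7·880)) = 1.001 m/s; Re = ρVD/μ = 1.982e+04; f → 0.02832
  f = 0.02832 → V = 0.8409 m/s; Re = 1.666e+04; f → 0.02931
  f = 0.02931 → V = 0.8266 m/s; Re = 1.637e+04; f → 0.02942
Converged (Δf/f < 1%). With the final f = 0.02942: V = √(2·1520·0.149/(0.02942·25.7·880)) = 0.8252 m/s.
Q = V·A = 0.8252·(π/4·0.149²) = 0.01439 m³/s = 0.0144 m³/s.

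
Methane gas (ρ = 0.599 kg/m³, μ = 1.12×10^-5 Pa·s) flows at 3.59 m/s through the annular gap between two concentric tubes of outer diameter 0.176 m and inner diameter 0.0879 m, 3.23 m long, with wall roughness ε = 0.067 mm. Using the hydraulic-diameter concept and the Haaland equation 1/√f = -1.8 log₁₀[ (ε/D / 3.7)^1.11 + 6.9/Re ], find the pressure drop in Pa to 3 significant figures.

Hydraulic diameter D_h = 4A/P = D_o - D_i = 0.176 - 0.0879 = 0.0881 m.
Re = ρVD_h/μ = 0.599·3.59·0.0881/1.12e-05 = 1.692e+04.
ε/D_h = 6.7e-05/0.0881 = 0.00076; Haaland gives 1/√f = -1.8 log₁₀[8.08e-05+0.000408] = 5.96, so f = 0.02815.
ΔP = f(L/D_h)(ρV²/2) = 0.02815·3.23/0.0881·3.86 = 3.984 Pa.

ΔP ≈ 3.98 Pa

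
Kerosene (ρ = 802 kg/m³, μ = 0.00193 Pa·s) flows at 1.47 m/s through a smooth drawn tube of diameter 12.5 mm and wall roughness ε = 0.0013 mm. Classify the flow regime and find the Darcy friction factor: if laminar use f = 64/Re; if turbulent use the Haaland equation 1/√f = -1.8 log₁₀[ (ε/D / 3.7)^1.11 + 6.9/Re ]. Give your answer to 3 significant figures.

Re = ρVD/μ = 802·1.47·0.0125/0.00193 = 7636.
Re > 4000 → turbulent. ε/D = 1.3e-06/0.0125 = 0.000104; Haaland: 1/√f = -1.8 log₁₀[8.88e-06 + 0.000904] = 5.472, so f = 0.0334.

f ≈ 0.0334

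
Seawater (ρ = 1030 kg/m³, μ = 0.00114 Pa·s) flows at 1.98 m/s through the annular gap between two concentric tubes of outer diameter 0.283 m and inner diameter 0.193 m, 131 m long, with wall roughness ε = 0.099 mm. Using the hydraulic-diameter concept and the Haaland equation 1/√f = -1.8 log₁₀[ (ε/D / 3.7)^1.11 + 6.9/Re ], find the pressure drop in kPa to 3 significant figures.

ΔP ≈ 63.4 kPa

Hydraulic diameter D_h = 4A/P = D_o - D_i = 0.283 - 0.193 = 0.09 m.
Re = ρVD_h/μ = 1030·1.98·0.09/0.00114 = 1.61e+05.
ε/D_h = 9.9e-05/0.09 = 0.0011; Haaland gives 1/√f = -1.8 log₁₀[0.000122+4.29e-05] = 6.811, so f = 0.02156.
ΔP = f(L/D_h)(ρV²/2) = 0.02156·131/0.09·2019 = 6.336e+04 Pa.
ΔP = 63.4 kPa.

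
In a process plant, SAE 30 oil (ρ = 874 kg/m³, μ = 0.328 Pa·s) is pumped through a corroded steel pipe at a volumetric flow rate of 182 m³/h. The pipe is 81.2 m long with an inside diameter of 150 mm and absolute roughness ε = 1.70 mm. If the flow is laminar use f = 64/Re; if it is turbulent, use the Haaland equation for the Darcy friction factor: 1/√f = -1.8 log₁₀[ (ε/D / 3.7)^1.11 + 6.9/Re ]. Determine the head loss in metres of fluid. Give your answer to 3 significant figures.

h_f ≈ 12.6 m

Q = 182 m³/h = 182/3600 = 0.05056 m³/s.
Cross-sectional area A = πD²/4 = π(0.15)²/4 = 0.01767 m²; mean velocity V = Q/A = 0.05056/0.01767 = 2.861 m/s.
Reynolds number Re = ρVD/μ = 874 · 2.861 · 0.15 / 0.328 = 1143.
Re < 2300 → laminar flow, so f = 64/Re = 64/1143 = 0.05597 (the turbulent correlation is not needed).
Darcy-Weisbach: ΔP = f(L/D)(ρV²/2) = 0.05597·(81.2/0.15)·(874·2.861²/2) = 0.05597·541.3·3577 = 1.084e+05 Pa.
Head loss h_f = ΔP/(ρg) = 1.084e+05/(874·9.81) = 12.6 m.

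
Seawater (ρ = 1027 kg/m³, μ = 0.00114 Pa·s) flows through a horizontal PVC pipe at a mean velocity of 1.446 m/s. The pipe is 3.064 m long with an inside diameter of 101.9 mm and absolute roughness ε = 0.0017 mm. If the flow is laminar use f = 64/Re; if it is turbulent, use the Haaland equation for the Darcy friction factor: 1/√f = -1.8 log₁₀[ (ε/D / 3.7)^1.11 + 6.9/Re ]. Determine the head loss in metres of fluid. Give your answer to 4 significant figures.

h_f ≈ 0.05413 m

Reynolds number Re = ρVD/μ = 1027 · 1.446 · 0.1019 / 0.00114 = 1.327e+05.
Re > 4000 → turbulent. Relative roughness ε/D = 1.7e-06/0.1019 = 1.67e-05. Haaland: 1/√f = -1.8 log₁₀[(1.67e-05/3.7)^1.11 + 6.9/1.327e+05] = -1.8 log₁₀[1.16e-06 + 5.2e-05] = 7.694, so f = 0.01689.
Darcy-Weisbach: ΔP = f(L/D)(ρV²/2) = 0.01689·(3.064/0.1019)·(1027·1.446²/2) = 0.01689·30.07·1074 = 545.3 Pa.
Head loss h_f = ΔP/(ρg) = 545.3/(1027·9.81) = 0.05413 m.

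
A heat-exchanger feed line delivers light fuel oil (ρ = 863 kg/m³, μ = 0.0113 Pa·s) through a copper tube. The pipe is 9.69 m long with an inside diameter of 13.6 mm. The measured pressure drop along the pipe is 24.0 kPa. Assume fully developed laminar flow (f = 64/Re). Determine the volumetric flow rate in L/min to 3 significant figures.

Q ≈ 11.0 L/min

For laminar flow, f = 64/Re with Re = ρVD/μ, so Darcy-Weisbach reduces to ΔP = 32μLV/D². Solving for V: V = ΔP·D²/(32μL) = 2.4e+04·(0.0136)²/(32·0.0113·9.69) = 1.267 m/s.
Check: Re = ρVD/μ = 863·1.267·0.0136/0.0113 = 1316 < 2300, so the laminar assumption holds.
Q = V·A = 1.267·(π/4·0.0136²) = 0.000184 m³/s = 11.0 L/min.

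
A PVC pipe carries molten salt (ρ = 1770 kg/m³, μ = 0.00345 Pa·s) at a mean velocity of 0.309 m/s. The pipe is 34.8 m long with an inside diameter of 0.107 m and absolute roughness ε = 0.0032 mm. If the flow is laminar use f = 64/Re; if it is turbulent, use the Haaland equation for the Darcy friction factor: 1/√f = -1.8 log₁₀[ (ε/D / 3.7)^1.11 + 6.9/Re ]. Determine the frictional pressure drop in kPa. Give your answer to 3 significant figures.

Reynolds number Re = ρVD/μ = 1770 · 0.309 · 0.107 / 0.00345 = 1.696e+04.
Re > 4000 → turbulent. Relative roughness ε/D = 3.2e-06/0.107 = 2.99e-05. Haaland: 1/√f = -1.8 log₁₀[(2.99e-05/3.7)^1.11 + 6.9/1.696e+04] = -1.8 log₁₀[2.23e-06 + 0.000407] = 6.099, so f = 0.02688.
Darcy-Weisbach: ΔP = f(L/D)(ρV²/2) = 0.02688·(34.8/0.107)·(1770·0.309²/2) = 0.02688·325.2·84.5 = 738.8 Pa.
ΔP = 738.8 Pa = 0.739 kPa.

ΔP ≈ 0.739 kPa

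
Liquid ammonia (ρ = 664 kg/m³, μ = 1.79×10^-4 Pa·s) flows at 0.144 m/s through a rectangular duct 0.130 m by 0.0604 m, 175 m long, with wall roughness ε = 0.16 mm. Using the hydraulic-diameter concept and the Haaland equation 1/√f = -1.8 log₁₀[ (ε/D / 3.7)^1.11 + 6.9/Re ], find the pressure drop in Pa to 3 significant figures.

Hydraulic diameter D_h = 4A/P = 4·(0.13·0.0604)/(2·(0.13+0.0604)) = 0.03141/0.3808 = 0.08248 m.
Re = ρVD_h/μ = 664·0.144·0.08248/0.000179 = 4.406e+04.
ε/D_h = 0.00016/0.08248 = 0.00194; Haaland gives 1/√f = -1.8 log₁₀[0.000228+0.000157] = 6.146, so f = 0.02647.
ΔP = f(L/D_h)(ρV²/2) = 0.02647·175/0.08248·6.884 = 386.7 Pa.

ΔP ≈ 387 Pa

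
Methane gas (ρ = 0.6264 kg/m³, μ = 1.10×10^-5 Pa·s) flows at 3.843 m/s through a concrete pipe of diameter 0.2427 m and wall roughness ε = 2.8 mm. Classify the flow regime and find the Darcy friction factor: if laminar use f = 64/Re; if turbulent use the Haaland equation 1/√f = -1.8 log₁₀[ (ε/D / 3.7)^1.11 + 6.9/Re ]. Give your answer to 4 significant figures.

f ≈ 0.04084

Re = ρVD/μ = 0.6264·3.843·0.2427/1.1e-05 = 5.311e+04.
Re > 4000 → turbulent. ε/D = 0.0028/0.2427 = 0.0115; Haaland: 1/√f = -1.8 log₁₀[0.00165 + 0.00013] = 4.948, so f = 0.04084.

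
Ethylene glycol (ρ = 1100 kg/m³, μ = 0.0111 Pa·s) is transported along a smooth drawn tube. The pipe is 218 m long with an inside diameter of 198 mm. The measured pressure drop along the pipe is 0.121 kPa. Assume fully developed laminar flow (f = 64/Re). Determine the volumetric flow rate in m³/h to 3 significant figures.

Q ≈ 6.79 m³/h

For laminar flow, f = 64/Re with Re = ρVD/μ, so Darcy-Weisbach reduces to ΔP = 32μLV/D². Solving for V: V = ΔP·D²/(32μL) = 121·(0.198)²/(32·0.0111·218) = 0.06126 m/s.
Check: Re = ρVD/μ = 1100·0.06126·0.198/0.0111 = 1202 < 2300, so the laminar assumption holds.
Q = V·A = 0.06126·(π/4·0.198²) = 0.001886 m³/s = 6.79 m³/h.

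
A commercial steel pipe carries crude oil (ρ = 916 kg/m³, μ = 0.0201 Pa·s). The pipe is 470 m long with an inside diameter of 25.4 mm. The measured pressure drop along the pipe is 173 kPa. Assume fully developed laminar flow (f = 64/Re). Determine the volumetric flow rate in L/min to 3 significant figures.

For laminar flow, f = 64/Re with Re = ρVD/μ, so Darcy-Weisbach reduces to ΔP = 32μLV/D². Solving for V: V = ΔP·D²/(32μL) = 1.73e+05·(0.0254)²/(32·0.0201·470) = 0.3692 m/s.
Check: Re = ρVD/μ = 916·0.3692·0.0254/0.0201 = 427.4 < 2300, so the laminar assumption holds.
Q = V·A = 0.3692·(π/4·0.0254²) = 0.0001871 m³/s = 11.2 L/min.

Q ≈ 11.2 L/min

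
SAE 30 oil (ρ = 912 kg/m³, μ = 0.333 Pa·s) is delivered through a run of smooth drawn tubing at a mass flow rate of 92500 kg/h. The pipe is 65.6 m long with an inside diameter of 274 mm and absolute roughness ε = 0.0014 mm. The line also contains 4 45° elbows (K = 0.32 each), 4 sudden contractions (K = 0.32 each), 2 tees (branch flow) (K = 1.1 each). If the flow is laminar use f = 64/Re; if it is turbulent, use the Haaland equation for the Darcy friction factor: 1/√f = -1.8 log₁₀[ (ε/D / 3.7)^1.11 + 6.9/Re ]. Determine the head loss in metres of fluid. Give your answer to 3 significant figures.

ṁ = 92500 kg/h = 92500/3600 = 25.69 kg/s.
A = πD²/4 = π(0.274)²/4 = 0.05896 m²; mean velocity V = ṁ/(ρA) = 25.69/(912 · 0.05896) = 0.4778 m/s.
Reynolds number Re = ρVD/μ = 912 · 0.4778 · 0.274 / 0.333 = 358.6.
Re < 2300 → laminar flow, so f = 64/Re = 64/358.6 = 0.1785 (the turbulent correlation is not needed).
Total minor-loss coefficient ΣK = 4·0.32 + 4·0.32 + 2·1.1 = 4.76.
ΔP = [f·L/D + ΣK]·(ρV²/2) = [0.1785·65.6/0.274 + 4.76]·(912·0.4778²/2) = [42.73 + 4.76]·104.1 = 4944 Pa.
Head loss h_f = ΔP/(ρg) = 4944/(912·9.81) = 0.553 m.

h_f ≈ 0.553 m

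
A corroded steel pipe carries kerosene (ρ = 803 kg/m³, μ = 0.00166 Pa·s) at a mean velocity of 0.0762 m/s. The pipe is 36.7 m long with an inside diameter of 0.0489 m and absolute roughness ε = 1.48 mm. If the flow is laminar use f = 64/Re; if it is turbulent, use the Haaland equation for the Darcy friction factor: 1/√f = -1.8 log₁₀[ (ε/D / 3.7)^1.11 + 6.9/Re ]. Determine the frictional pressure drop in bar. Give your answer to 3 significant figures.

ΔP ≈ 6.21×10^-4 bar

Reynolds number Re = ρVD/μ = 803 · 0.0762 · 0.0489 / 0.00166 = 1802.
Re < 2300 → laminar flow, so f = 64/Re = 64/1802 = 0.03551 (the turbulent correlation is not needed).
Darcy-Weisbach: ΔP = f(L/D)(ρV²/2) = 0.03551·(36.7/0.0489)·(803·0.0762²/2) = 0.03551·750.5·2.331 = 62.12 Pa.
ΔP = 62.12 Pa = 6.21×10^-4 bar.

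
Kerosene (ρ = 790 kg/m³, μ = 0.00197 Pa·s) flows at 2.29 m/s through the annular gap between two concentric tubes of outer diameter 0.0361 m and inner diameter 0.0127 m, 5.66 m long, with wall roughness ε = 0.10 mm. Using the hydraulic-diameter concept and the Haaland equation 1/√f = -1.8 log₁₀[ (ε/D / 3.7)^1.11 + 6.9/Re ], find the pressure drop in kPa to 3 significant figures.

Hydraulic diameter D_h = 4A/P = D_o - D_i = 0.0361 - 0.0127 = 0.0234 m.
Re = ρVD_h/μ = 790·2.29·0.0234/0.00197 = 2.149e+04.
ε/D_h = 0.0001/0.0234 = 0.00427; Haaland gives 1/√f = -1.8 log₁₀[0.000549+0.000321] = 5.509, so f = 0.03295.
ΔP = f(L/D_h)(ρV²/2) = 0.03295·5.66/0.0234·2071 = 1.651e+04 Pa.
ΔP = 16.5 kPa.

ΔP ≈ 16.5 kPa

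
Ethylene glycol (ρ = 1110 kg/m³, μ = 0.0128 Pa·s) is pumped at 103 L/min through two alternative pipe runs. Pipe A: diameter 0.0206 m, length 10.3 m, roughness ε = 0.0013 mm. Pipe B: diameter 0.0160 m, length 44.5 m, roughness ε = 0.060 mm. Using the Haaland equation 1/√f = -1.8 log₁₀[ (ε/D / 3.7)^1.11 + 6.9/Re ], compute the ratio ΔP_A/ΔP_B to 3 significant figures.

Pipe A: V = Q/A = 0.001717/0.0003333 = 5.151 m/s; Re = 9201; ε/D = 6.31e-05; Haaland → f = 0.03166; ΔP_A = f(L/D)(ρV²/2) = 2.331e+05 Pa.
Pipe B: V = Q/A = 0.001717/0.0002011 = 8.538 m/s; Re = 1.185e+04; ε/D = 0.00375; Haaland → f = 0.03485; ΔP_B = f(L/D)(ρV²/2) = 3.922e+06 Pa.
ΔP_A/ΔP_B = 2.331e+05/3.922e+06 = 0.0594.

ΔP_A/ΔP_B ≈ 0.0594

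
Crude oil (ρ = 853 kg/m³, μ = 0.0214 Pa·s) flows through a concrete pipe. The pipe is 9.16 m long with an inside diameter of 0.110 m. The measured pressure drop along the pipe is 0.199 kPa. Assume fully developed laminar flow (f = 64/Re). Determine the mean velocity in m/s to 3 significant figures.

For laminar flow, f = 64/Re with Re = ρVD/μ, so Darcy-Weisbach reduces to ΔP = 32μLV/D². Solving for V: V = ΔP·D²/(32μL) = 199·(0.11)²/(32·0.0214·9.16) = 0.3839 m/s.
Check: Re = ρVD/μ = 853·0.3839·0.11/0.0214 = 1683 < 2300, so the laminar assumption holds.

V ≈ 0.384 m/s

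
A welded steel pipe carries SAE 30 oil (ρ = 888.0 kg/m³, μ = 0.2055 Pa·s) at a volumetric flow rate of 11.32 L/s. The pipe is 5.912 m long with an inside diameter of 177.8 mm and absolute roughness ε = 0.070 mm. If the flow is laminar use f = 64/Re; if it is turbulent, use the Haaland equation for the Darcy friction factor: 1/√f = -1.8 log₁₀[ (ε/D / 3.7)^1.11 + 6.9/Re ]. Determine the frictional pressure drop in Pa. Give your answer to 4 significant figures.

Q = 11.32 L/s = 11.32/1000 = 0.01132 m³/s.
Cross-sectional area A = πD²/4 = π(0.1778)²/4 = 0.02483 m²; mean velocity V = Q/A = 0.01132/0.02483 = 0.4559 m/s.
Reynolds number Re = ρVD/μ = 888 · 0.4559 · 0.1778 / 0.205 = 350.3.
Re < 2300 → laminar flow, so f = 64/Re = 64/350.3 = 0.1827 (the turbulent correlation is not needed).
Darcy-Weisbach: ΔP = f(L/D)(ρV²/2) = 0.1827·(5.912/0.1778)·(888·0.4559²/2) = 0.1827·33.25·92.29 = 560.7 Pa.

ΔP ≈ 560.7 Pa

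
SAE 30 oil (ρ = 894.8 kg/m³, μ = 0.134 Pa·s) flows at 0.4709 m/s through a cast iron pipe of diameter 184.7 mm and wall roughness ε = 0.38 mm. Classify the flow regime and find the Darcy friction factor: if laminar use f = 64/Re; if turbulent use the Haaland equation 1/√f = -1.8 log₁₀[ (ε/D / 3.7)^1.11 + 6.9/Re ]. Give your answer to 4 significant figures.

f ≈ 0.1102

Re = ρVD/μ = 894.8·0.4709·0.1847/0.134 = 580.8.
Re < 2300 → laminar, so f = 64/Re = 0.1102 (roughness is irrelevant in laminar flow).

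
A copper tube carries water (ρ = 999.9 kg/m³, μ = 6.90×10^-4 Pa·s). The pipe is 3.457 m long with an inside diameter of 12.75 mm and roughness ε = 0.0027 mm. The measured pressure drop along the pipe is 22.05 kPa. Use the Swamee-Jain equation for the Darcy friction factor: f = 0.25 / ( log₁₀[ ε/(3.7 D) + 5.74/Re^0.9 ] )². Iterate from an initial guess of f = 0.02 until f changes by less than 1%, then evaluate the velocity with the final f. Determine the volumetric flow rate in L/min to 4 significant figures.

Rearranging Darcy-Weisbach: V = √(2·ΔP·D/(f·L·ρ)). With ε/D = 2.7e-06/0.01275 = 0.000212, iterate starting from f = 0.02:
  f = 0.02 → V = √(2·2.205e+04·0.01275/(0.02·3.457·999.9)) = 2.852 m/s; Re = ρVD/μ = 5.269e+04; f → 0.02138
  f = 0.02138 → V = 2.759 m/s; Re = 5.097e+04; f → 0.02152
Converged (Δf/f < 1%). With the final f = 0.02152: V = √(2·2.205e+04·0.01275/(0.02152·3.457·999.9)) = 2.75 m/s.
Q = V·A = 2.75·(π/4·0.01275²) = 0.0003511 m³/s = 21.06 L/min.

Q ≈ 21.06 L/min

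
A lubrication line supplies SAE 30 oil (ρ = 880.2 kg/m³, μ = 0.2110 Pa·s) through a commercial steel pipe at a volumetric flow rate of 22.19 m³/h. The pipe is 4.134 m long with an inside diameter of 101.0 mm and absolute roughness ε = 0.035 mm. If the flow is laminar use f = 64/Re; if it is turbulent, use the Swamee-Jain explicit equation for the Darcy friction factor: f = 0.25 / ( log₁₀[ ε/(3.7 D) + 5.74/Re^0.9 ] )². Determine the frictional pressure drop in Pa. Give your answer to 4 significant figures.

ΔP ≈ 2105 Pa

Q = 22.19 m³/h = 22.19/3600 = 0.006164 m³/s.
Cross-sectional area A = πD²/4 = π(0.101)²/4 = 0.008012 m²; mean velocity V = Q/A = 0.006164/0.008012 = 0.7693 m/s.
Reynolds number Re = ρVD/μ = 880.2 · 0.7693 · 0.101 / 0.211 = 324.1.
Re < 2300 → laminar flow, so f = 64/Re = 64/324.1 = 0.1974 (the turbulent correlation is not needed).
Darcy-Weisbach: ΔP = f(L/D)(ρV²/2) = 0.1974·(4.134/0.101)·(880.2·0.7693²/2) = 0.1974·40.93·260.5 = 2105 Pa.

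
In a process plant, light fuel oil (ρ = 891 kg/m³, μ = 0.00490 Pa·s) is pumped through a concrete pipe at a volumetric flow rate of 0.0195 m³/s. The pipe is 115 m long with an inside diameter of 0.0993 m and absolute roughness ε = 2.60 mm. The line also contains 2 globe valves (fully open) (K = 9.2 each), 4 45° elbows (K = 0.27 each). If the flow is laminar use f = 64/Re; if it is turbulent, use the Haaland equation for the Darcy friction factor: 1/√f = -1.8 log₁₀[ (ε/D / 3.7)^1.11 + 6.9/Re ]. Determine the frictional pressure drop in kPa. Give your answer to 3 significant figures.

Cross-sectional area A = πD²/4 = π(0.0993)²/4 = 0.007744 m²; mean velocity V = Q/A = 0.0195/0.007744 = 2.518 m/s.
Reynolds number Re = ρVD/μ = 891 · 2.518 · 0.0993 / 0.0049 = 4.546e+04.
Re > 4000 → turbulent. Relative roughness ε/D = 0.0026/0.0993 = 0.0262. Haaland: 1/√f = -1.8 log₁₀[(0.0262/3.7)^1.11 + 6.9/4.546e+04] = -1.8 log₁₀[0.0041 + 0.000152] = 4.268, so f = 0.05491.
Total minor-loss coefficient ΣK = 2·9.2 + 4·0.27 = 19.5.
ΔP = [f·L/D + ΣK]·(ρV²/2) = [0.05491·115/0.0993 + 19.5]·(891·2.518²/2) = [63.59 + 19.5]·2824 = 2.346e+05 Pa.
ΔP = 2.346e+05 Pa = 235 kPa.

ΔP ≈ 235 kPa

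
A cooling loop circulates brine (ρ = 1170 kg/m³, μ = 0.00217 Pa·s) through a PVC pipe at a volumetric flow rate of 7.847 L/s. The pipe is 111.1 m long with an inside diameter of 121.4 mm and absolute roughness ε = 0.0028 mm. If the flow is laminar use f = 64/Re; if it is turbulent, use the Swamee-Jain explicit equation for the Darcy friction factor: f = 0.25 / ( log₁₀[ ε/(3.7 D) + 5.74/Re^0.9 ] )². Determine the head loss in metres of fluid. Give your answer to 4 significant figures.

Q = 7.847 L/s = 7.847/1000 = 0.007847 m³/s.
Cross-sectional area A = πD²/4 = π(0.1214)²/4 = 0.01158 m²; mean velocity V = Q/A = 0.007847/0.01158 = 0.6779 m/s.
Reynolds number Re = ρVD/μ = 1170 · 0.6779 · 0.1214 / 0.00217 = 4.437e+04.
Re > 4000 → turbulent. Relative roughness ε/D = 2.8e-06/0.1214 = 2.31e-05. Swamee-Jain: f = 0.25/(log₁₀[2.31e-05/3.7 + 5.74/4.437e+04^0.9])² = 0.25/(log₁₀[6.23e-06 + 0.000377])² = 0.25/(-3.416)² = 0.02142.
Darcy-Weisbach: ΔP = f(L/D)(ρV²/2) = 0.02142·(111.1/0.1214)·(1170·0.6779²/2) = 0.02142·915.2·268.8 = 5270 Pa.
Head loss h_f = ΔP/(ρg) = 5270/(1170·9.81) = 0.4592 m.

h_f ≈ 0.4592 m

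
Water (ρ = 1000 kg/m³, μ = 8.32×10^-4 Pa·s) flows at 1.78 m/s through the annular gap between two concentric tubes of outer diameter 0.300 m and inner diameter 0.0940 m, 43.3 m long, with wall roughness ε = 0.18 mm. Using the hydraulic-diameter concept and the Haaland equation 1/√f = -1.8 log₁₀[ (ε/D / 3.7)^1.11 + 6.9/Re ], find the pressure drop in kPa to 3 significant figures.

ΔP ≈ 6.56 kPa

Hydraulic diameter D_h = 4A/P = D_o - D_i = 0.3 - 0.094 = 0.206 m.
Re = ρVD_h/μ = 1000·1.78·0.206/0.000832 = 4.407e+05.
ε/D_h = 0.00018/0.206 = 0.000874; Haaland gives 1/√f = -1.8 log₁₀[9.42e-05+1.57e-05] = 7.126, so f = 0.01969.
ΔP = f(L/D_h)(ρV²/2) = 0.01969·43.3/0.206·1584 = 6557 Pa.
ΔP = 6.56 kPa.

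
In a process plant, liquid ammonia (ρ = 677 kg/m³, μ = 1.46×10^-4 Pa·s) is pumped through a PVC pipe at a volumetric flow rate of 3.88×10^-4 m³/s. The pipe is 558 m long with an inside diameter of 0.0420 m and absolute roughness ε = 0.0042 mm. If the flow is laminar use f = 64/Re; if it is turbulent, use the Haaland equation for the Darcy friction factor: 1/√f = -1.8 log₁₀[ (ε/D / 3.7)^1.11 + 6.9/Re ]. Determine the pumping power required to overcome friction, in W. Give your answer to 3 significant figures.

Cross-sectional area A = πD²/4 = π(0.042)²/4 = 0.001385 m²; mean velocity V = Q/A = 0.000388/0.001385 = 0.2801 m/s.
Reynolds number Re = ρVD/μ = 677 · 0.2801 · 0.042 / 0.000146 = 5.454e+04.
Re > 4000 → turbulent. Relative roughness ε/D = 4.2e-06/0.042 = 0.0001. Haaland: 1/√f = -1.8 log₁₀[(0.0001/3.7)^1.11 + 6.9/5.454e+04] = -1.8 log₁₀[8.5e-06 + 0.000127] = 6.965, so f = 0.02061.
Darcy-Weisbach: ΔP = f(L/D)(ρV²/2) = 0.02061·(558/0.042)·(677·0.2801²/2) = 0.02061·1.329e+04·26.55 = 7270 Pa.
Pumping power P = QΔP = 0.000388·7270 = 2.821 W = 2.82 W.

P ≈ 2.82 W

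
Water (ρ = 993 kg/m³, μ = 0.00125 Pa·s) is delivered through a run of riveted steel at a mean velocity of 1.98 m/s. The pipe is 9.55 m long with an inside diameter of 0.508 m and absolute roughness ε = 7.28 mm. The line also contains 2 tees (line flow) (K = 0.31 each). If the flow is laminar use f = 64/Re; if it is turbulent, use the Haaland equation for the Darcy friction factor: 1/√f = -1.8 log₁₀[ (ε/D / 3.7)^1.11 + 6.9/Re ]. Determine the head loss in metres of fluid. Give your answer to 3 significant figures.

Reynolds number Re = ρVD/μ = 993 · 1.98 · 0.508 / 0.00125 = 7.99e+05.
Re > 4000 → turbulent. Relative roughness ε/D = 0.00728/0.508 = 0.0143. Haaland: 1/√f = -1.8 log₁₀[(0.0143/3.7)^1.11 + 6.9/7.99e+05] = -1.8 log₁₀[0.0021 + 8.64e-06] = 4.816, so f = 0.04312.
Total minor-loss coefficient ΣK = 2·0.31 = 0.62.
ΔP = [f·L/D + ΣK]·(ρV²/2) = [0.04312·9.55/0.508 + 0.62]·(993·1.98²/2) = [0.8106 + 0.62]·1946 = 2785 Pa.
Head loss h_f = ΔP/(ρg) = 2785/(993·9.81) = 0.286 m.

h_f ≈ 0.286 m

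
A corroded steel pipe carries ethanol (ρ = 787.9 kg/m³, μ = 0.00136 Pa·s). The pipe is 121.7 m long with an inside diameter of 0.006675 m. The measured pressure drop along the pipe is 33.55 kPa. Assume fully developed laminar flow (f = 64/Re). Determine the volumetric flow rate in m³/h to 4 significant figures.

For laminar flow, f = 64/Re with Re = ρVD/μ, so Darcy-Weisbach reduces to ΔP = 32μLV/D². Solving for V: V = ΔP·D²/(32μL) = 3.355e+04·(0.006675)²/(32·0.00136·121.7) = 0.2822 m/s.
Check: Re = ρVD/μ = 787.9·0.2822·0.006675/0.00136 = 1091 < 2300, so the laminar assumption holds.
Q = V·A = 0.2822·(π/4·0.006675²) = 9.877e-06 m³/s = 0.03556 m³/h.

Q ≈ 0.03556 m³/h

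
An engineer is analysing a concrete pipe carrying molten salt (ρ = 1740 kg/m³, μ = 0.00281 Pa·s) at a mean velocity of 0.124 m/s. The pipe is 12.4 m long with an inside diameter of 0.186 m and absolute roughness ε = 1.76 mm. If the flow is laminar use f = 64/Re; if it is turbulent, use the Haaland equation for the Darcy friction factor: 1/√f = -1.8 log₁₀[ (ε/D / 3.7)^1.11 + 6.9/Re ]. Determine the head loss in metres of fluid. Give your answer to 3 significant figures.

h_f ≈ 0.00214 m

Reynolds number Re = ρVD/μ = 1740 · 0.124 · 0.186 / 0.00281 = 1.428e+04.
Re > 4000 → turbulent. Relative roughness ε/D = 0.00176/0.186 = 0.00946. Haaland: 1/√f = -1.8 log₁₀[(0.00946/3.7)^1.11 + 6.9/1.428e+04] = -1.8 log₁₀[0.00133 + 0.000483] = 4.936, so f = 0.04104.
Darcy-Weisbach: ΔP = f(L/D)(ρV²/2) = 0.04104·(12.4/0.186)·(1740·0.124²/2) = 0.04104·66.67·13.38 = 36.6 Pa.
Head loss h_f = ΔP/(ρg) = 36.6/(1740·9.81) = 0.00214 m.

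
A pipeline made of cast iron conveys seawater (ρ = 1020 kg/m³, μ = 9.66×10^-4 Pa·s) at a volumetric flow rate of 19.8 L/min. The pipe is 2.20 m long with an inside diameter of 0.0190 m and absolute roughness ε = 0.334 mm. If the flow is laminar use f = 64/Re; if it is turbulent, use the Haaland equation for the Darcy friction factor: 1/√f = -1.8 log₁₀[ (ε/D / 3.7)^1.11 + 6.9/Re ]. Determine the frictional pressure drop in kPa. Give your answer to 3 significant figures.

Q = 19.8 L/min = 19.8/60000 = 0.00033 m³/s.
Cross-sectional area A = πD²/4 = π(0.019)²/4 = 0.0002835 m²; mean velocity V = Q/A = 0.00033/0.0002835 = 1.164 m/s.
Reynolds number Re = ρVD/μ = 1020 · 1.164 · 0.019 / 0.000966 = 2.335e+04.
Re > 4000 → turbulent. Relative roughness ε/D = 0.000334/0.019 = 0.0176. Haaland: 1/√f = -1.8 log₁₀[(0.0176/3.7)^1.11 + 6.9/2.335e+04] = -1.8 log₁₀[0.00264 + 0.000295] = 4.559, so f = 0.04812.
Darcy-Weisbach: ΔP = f(L/D)(ρV²/2) = 0.04812·(2.2/0.019)·(1020·1.164²/2) = 0.04812·115.8·690.9 = 3849 Pa.
ΔP = 3849 Pa = 3.85 kPa.

ΔP ≈ 3.85 kPa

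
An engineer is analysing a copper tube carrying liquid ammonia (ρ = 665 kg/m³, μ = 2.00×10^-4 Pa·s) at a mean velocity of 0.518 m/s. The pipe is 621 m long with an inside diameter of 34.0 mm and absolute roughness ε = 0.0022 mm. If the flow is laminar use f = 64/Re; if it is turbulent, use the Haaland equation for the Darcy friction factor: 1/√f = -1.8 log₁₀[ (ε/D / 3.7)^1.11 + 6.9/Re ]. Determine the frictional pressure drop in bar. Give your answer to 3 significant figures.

Reynolds number Re = ρVD/μ = 665 · 0.518 · 0.034 / 0.0002 = 5.856e+04.
Re > 4000 → turbulent. Relative roughness ε/D = 2.2e-06/0.034 = 6.47e-05. Haaland: 1/√f = -1.8 log₁₀[(6.47e-05/3.7)^1.11 + 6.9/5.856e+04] = -1.8 log₁₀[5.24e-06 + 0.000118] = 7.038, so f = 0.02019.
Darcy-Weisbach: ΔP = f(L/D)(ρV²/2) = 0.02019·(621/0.034)·(665·0.518²/2) = 0.02019·1.826e+04·89.22 = 3.29e+04 Pa.
ΔP = 3.29e+04 Pa = 0.329 bar.

ΔP ≈ 0.329 bar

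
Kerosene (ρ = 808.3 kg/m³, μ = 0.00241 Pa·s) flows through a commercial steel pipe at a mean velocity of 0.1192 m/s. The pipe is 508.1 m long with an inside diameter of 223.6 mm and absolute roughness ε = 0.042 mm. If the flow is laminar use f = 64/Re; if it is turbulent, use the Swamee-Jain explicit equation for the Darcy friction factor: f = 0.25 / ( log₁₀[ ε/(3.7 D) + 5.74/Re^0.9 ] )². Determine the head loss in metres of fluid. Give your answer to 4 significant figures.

Reynolds number Re = ρVD/μ = 808.3 · 0.1192 · 0.2236 / 0.00241 = 8939.
Re > 4000 → turbulent. Relative roughness ε/D = 4.2e-05/0.2236 = 0.000188. Swamee-Jain: f = 0.25/(log₁₀[0.000188/3.7 + 5.74/8939^0.9])² = 0.25/(log₁₀[5.08e-05 + 0.00159])² = 0.25/(-2.784)² = 0.03226.
Darcy-Weisbach: ΔP = f(L/D)(ρV²/2) = 0.03226·(508.1/0.2236)·(808.3·0.1192²/2) = 0.03226·2272·5.742 = 421 Pa.
Head loss h_f = ΔP/(ρg) = 421/(808.3·9.81) = 0.05309 m.

h_f ≈ 0.05309 m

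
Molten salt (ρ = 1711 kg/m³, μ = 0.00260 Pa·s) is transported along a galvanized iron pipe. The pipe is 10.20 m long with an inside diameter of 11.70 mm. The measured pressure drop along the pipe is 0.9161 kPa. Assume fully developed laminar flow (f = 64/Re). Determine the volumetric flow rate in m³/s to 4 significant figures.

For laminar flow, f = 64/Re with Re = ρVD/μ, so Darcy-Weisbach reduces to ΔP = 32μLV/D². Solving for V: V = ΔP·D²/(32μL) = 916.1·(0.0117)²/(32·0.0026·10.2) = 0.1478 m/s.
Check: Re = ρVD/μ = 1711·0.1478·0.0117/0.0026 = 1138 < 2300, so the laminar assumption holds.
Q = V·A = 0.1478·(π/4·0.0117²) = 1.589e-05 m³/s = 1.589×10^-5 m³/s.

Q ≈ 1.589×10^-5 m³/s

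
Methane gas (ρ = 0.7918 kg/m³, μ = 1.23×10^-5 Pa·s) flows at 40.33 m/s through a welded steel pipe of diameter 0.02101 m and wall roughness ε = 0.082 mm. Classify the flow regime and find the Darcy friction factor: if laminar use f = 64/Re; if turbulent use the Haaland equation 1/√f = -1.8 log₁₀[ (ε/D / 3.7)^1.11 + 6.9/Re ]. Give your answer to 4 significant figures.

Re = ρVD/μ = 0.7918·40.33·0.02101/1.23e-05 = 5.455e+04.
Re > 4000 → turbulent. ε/D = 8.2e-05/0.02101 = 0.0039; Haaland: 1/√f = -1.8 log₁₀[0.000496 + 0.000126] = 5.77, so f = 0.03003.

f ≈ 0.03003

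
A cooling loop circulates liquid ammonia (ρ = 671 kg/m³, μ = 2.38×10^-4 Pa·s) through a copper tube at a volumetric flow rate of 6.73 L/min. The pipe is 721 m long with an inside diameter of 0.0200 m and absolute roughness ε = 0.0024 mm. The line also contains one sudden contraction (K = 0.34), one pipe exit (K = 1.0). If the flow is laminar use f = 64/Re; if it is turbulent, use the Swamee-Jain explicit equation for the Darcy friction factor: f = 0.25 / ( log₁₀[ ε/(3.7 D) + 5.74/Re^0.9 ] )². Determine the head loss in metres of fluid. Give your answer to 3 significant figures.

h_f ≈ 6.12 m

Q = 6.73 L/min = 6.73/60000 = 0.0001122 m³/s.
Cross-sectional area A = πD²/4 = π(0.02)²/4 = 0.0003142 m²; mean velocity V = Q/A = 0.0001122/0.0003142 = 0.357 m/s.
Reynolds number Re = ρVD/μ = 671 · 0.357 · 0.02 / 0.000238 = 2.013e+04.
Re > 4000 → turbulent. Relative roughness ε/D = 2.4e-06/0.02 = 0.00012. Swamee-Jain: f = 0.25/(log₁₀[0.00012/3.7 + 5.74/2.013e+04^0.9])² = 0.25/(log₁₀[3.24e-05 + 0.000768])² = 0.25/(-3.097)² = 0.02607.
Total minor-loss coefficient ΣK = 1·0.34 + 1·1 = 1.34.
ΔP = [f·L/D + ΣK]·(ρV²/2) = [0.02607·721/0.02 + 1.34]·(671·0.357²/2) = [939.9 + 1.34]·42.77 = 4.025e+04 Pa.
Head loss h_f = ΔP/(ρg) = 4.025e+04/(671·9.81) = 6.12 m.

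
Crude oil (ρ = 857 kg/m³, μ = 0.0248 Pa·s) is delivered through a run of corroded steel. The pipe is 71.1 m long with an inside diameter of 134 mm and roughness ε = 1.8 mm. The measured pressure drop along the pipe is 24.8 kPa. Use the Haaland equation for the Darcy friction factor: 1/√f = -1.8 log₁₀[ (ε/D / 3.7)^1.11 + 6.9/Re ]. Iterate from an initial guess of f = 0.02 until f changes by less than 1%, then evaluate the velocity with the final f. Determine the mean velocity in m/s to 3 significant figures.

Rearranging Darcy-Weisbach: V = √(2·ΔP·D/(f·L·ρ)). With ε/D = 0.0018/0.134 = 0.0134, iterate starting from f = 0.02:
  f = 0.02 → V = √(2·2.48e+04·0.134/(0.02·71.1·857)) = 2.335 m/s; Re = ρVD/μ = 1.081e+04; f → 0.04616
  f = 0.04616 → V = 1.537 m/s; Re = 7118; f → 0.04808
  f = 0.04808 → V = 1.506 m/s; Re = 6975; f → 0.04819
Converged (Δf/f < 1%). With the final f = 0.04819: V = √(2·2.48e+04·0.134/(0.04819·71.1·857)) = 1.504 m/s.

V ≈ 1.50 m/s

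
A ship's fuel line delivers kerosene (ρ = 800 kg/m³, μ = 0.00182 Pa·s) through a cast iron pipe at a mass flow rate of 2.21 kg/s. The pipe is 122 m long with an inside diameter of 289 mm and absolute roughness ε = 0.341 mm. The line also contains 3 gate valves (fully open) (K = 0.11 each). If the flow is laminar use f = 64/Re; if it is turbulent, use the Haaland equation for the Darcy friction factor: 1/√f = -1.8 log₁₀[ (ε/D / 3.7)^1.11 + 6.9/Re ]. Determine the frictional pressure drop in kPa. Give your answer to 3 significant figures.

A = πD²/4 = π(0.289)²/4 = 0.0656 m²; mean velocity V = ṁ/(ρA) = 2.21/(800 · 0.0656) = 0.04211 m/s.
Reynolds number Re = ρVD/μ = 800 · 0.04211 · 0.289 / 0.00182 = 5350.
Re > 4000 → turbulent. Relative roughness ε/D = 0.000341/0.289 = 0.00118. Haaland: 1/√f = -1.8 log₁₀[(0.00118/3.7)^1.11 + 6.9/5350] = -1.8 log₁₀[0.000132 + 0.00129] = 5.125, so f = 0.03807.
Total minor-loss coefficient ΣK = 3·0.11 = 0.33.
ΔP = [f·L/D + ΣK]·(ρV²/2) = [0.03807·122/0.289 + 0.33]·(800·0.04211²/2) = [16.07 + 0.33]·0.7094 = 11.64 Pa.
ΔP = 11.64 Pa = 0.0116 kPa.

ΔP ≈ 0.0116 kPa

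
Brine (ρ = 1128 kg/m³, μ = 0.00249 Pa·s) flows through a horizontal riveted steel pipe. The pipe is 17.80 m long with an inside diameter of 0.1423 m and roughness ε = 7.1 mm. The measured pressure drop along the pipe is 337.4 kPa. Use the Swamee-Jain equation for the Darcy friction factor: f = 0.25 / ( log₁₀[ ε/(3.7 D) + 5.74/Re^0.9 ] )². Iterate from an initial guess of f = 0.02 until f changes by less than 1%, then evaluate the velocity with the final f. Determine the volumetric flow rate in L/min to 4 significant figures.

Q ≈ 7800 L/min

Rearranging Darcy-Weisbach: V = √(2·ΔP·D/(f·L·ρ)). With ε/D = 0.0071/0.1423 = 0.0499, iterate starting from f = 0.02:
  f = 0.02 → V = √(2·3.374e+05·0.1423/(0.02·17.8·1128)) = 15.46 m/s; Re = ρVD/μ = 9.968e+05; f → 0.07154
  f = 0.07154 → V = 8.176 m/s; Re = 5.271e+05; f → 0.07158
Converged (Δf/f < 1%). With the final f = 0.07158: V = √(2·3.374e+05·0.1423/(0.07158·17.8·1128)) = 8.174 m/s.
Q = V·A = 8.174·(π/4·0.1423²) = 0.13 m³/s = 7800 L/min.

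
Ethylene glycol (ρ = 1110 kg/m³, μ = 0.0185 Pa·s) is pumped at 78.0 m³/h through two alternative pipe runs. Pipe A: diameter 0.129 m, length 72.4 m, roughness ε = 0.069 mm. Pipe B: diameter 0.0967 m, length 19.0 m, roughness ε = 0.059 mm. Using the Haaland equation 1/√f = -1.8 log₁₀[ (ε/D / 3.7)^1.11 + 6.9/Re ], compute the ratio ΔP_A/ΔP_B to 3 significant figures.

ΔP_A/ΔP_B ≈ 0.961

Pipe A: V = Q/A = 0.02167/0.01307 = 1.658 m/s; Re = 1.283e+04; ε/D = 0.000535; Haaland → f = 0.02963; ΔP_A = f(L/D)(ρV²/2) = 2.537e+04 Pa.
Pipe B: V = Q/A = 0.02167/0.007344 = 2.95 m/s; Re = 1.712e+04; ε/D = 0.00061; Haaland → f = 0.02781; ΔP_B = f(L/D)(ρV²/2) = 2.64e+04 Pa.
ΔP_A/ΔP_B = 2.537e+04/2.64e+04 = 0.961.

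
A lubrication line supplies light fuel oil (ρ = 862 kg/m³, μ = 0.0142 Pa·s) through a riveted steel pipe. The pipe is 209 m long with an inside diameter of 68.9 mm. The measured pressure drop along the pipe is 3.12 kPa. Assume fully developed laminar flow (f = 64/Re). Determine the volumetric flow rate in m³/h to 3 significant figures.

Q ≈ 2.09 m³/h

For laminar flow, f = 64/Re with Re = ρVD/μ, so Darcy-Weisbach reduces to ΔP = 32μLV/D². Solving for V: V = ΔP·D²/(32μL) = 3120·(0.0689)²/(32·0.0142·209) = 0.156 m/s.
Check: Re = ρVD/μ = 862·0.156·0.0689/0.0142 = 652.3 < 2300, so the laminar assumption holds.
Q = V·A = 0.156·(π/4·0.0689²) = 0.0005815 m³/s = 2.09 m³/h.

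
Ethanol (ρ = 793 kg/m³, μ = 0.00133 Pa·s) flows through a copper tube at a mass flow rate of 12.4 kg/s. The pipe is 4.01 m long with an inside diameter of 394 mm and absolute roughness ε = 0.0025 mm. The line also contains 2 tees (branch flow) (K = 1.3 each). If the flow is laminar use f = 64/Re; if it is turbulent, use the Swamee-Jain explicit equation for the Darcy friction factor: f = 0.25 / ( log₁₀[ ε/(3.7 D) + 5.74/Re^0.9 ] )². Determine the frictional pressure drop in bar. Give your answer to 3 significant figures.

A = πD²/4 = π(0.394)²/4 = 0.1219 m²; mean velocity V = ṁ/(ρA) = 12.4/(793 · 0.1219) = 0.1283 m/s.
Reynolds number Re = ρVD/μ = 793 · 0.1283 · 0.394 / 0.00133 = 3.013e+04.
Re > 4000 → turbulent. Relative roughness ε/D = 2.5e-06/0.394 = 6.35e-06. Swamee-Jain: f = 0.25/(log₁₀[6.35e-06/3.7 + 5.74/3.013e+04^0.9])² = 0.25/(log₁₀[1.71e-06 + 0.000534])² = 0.25/(-3.271)² = 0.02337.
Total minor-loss coefficient ΣK = 2·1.3 = 2.6.
ΔP = [f·L/D + ΣK]·(ρV²/2) = [0.02337·4.01/0.394 + 2.6]·(793·0.1283²/2) = [0.2378 + 2.6]·6.522 = 18.51 Pa.
ΔP = 18.51 Pa = 1.85×10^-4 bar.

ΔP ≈ 1.85×10^-4 bar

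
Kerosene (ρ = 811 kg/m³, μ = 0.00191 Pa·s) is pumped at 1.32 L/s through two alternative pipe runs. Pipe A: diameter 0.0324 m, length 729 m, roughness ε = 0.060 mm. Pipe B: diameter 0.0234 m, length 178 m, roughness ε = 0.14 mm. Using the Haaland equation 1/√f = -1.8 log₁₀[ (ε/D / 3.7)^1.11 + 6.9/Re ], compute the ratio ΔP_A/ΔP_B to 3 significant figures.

Pipe A: V = Q/A = 0.00132/0.0008245 = 1.601 m/s; Re = 2.203e+04; ε/D = 0.00185; Haaland → f = 0.02877; ΔP_A = f(L/D)(ρV²/2) = 6.727e+05 Pa.
Pipe B: V = Q/A = 0.00132/0.0004301 = 3.069 m/s; Re = 3.05e+04; ε/D = 0.00598; Haaland → f = 0.03453; ΔP_B = f(L/D)(ρV²/2) = 1.003e+06 Pa.
ΔP_A/ΔP_B = 6.727e+05/1.003e+06 = 0.670.

ΔP_A/ΔP_B ≈ 0.670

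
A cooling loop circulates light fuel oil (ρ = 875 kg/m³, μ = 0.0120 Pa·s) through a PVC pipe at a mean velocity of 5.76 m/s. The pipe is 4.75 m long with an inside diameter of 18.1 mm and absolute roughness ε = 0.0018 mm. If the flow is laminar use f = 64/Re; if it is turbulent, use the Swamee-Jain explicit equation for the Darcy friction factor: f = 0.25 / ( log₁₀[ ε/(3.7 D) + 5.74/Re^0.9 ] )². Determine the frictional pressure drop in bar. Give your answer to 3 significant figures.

ΔP ≈ 1.28 bar

Reynolds number Re = ρVD/μ = 875 · 5.76 · 0.0181 / 0.012 = 7602.
Re > 4000 → turbulent. Relative roughness ε/D = 1.8e-06/0.0181 = 9.94e-05. Swamee-Jain: f = 0.25/(log₁₀[9.94e-05/3.7 + 5.74/7602^0.9])² = 0.25/(log₁₀[2.69e-05 + 0.00185])² = 0.25/(-2.728)² = 0.0336.
Darcy-Weisbach: ΔP = f(L/D)(ρV²/2) = 0.0336·(4.75/0.0181)·(875·5.76²/2) = 0.0336·262.4·1.452e+04 = 1.28e+05 Pa.
ΔP = 1.28e+05 Pa = 1.28 bar.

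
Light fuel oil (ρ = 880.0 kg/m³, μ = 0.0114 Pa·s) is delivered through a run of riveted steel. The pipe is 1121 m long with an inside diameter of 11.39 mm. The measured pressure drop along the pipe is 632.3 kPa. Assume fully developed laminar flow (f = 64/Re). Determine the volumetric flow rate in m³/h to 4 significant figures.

For laminar flow, f = 64/Re with Re = ρVD/μ, so Darcy-Weisbach reduces to ΔP = 32μLV/D². Solving for V: V = ΔP·D²/(32μL) = 6.323e+05·(0.01139)²/(32·0.0114·1121) = 0.2006 m/s.
Check: Re = ρVD/μ = 880·0.2006·0.01139/0.0114 = 176.4 < 2300, so the laminar assumption holds.
Q = V·A = 0.2006·(π/4·0.01139²) = 2.044e-05 m³/s = 0.07358 m³/h.

Q ≈ 0.07358 m³/h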